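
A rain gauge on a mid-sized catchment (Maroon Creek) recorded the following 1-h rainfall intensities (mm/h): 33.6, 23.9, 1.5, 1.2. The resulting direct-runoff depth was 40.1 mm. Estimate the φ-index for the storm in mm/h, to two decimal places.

φ ≈ 8.70 mm/h

Only the 2 blocks with intensity above φ contribute runoff: 33.6, 23.9 mm/h.
Σ(I−φ)·Δt = d  ⇒  (33.6+23.9 − 2φ)·1 = 40.1
φ = (57.50 − 40.1/1) / 2 = 8.70 mm/h.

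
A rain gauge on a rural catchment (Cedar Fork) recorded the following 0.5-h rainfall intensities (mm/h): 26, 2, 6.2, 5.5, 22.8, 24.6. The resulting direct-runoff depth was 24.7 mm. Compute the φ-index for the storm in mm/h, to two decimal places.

φ ≈ 8.00 mm/h

Only the 3 blocks with intensity above φ contribute runoff: 26, 22.8, 24.6 mm/h.
Σ(I−φ)·Δt = d  ⇒  (26+22.8+24.6 − 3φ)·0.5 = 24.7
φ = (73.40 − 24.7/0.5) / 3 = 8.00 mm/h.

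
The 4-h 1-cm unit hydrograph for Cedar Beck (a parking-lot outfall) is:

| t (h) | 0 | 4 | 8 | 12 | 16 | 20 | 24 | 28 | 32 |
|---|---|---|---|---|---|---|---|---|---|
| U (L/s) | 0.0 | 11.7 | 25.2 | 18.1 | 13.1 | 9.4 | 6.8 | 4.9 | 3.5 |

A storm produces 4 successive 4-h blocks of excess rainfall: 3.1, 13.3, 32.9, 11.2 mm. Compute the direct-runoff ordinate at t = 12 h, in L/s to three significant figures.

By discrete convolution, Q_j = Σ (P_i / 10 mm) · U_{j−i}.
At t = 12 h (j=3): Q = (3.1/10)·18.1 + (13.3/10)·25.2 + (32.9/10)·11.7 + (11.2/10)·0.0 = 77.6 L/s.

Q ≈ 77.6 L/s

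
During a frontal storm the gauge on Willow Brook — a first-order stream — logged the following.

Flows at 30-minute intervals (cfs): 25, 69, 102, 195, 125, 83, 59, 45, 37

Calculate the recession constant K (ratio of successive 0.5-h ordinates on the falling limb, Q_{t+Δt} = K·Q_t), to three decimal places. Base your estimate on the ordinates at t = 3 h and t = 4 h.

Using the recession-limb readings at t = 3 h and t = 4 h: Q falls from 59 to 37 cfs over 2 intervals.
K = (Q₂/Q₁)^(1/2) = (37/59)^(1/2) = 0.792.

K ≈ 0.792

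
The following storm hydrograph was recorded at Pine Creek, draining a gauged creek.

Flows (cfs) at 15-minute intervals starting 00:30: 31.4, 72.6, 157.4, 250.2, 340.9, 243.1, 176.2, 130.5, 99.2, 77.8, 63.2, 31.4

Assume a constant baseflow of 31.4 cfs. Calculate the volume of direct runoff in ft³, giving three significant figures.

V ≈ 1.17 × 10^6 ft³

Direct-runoff ordinates (Q − Q_b): 0.0, 41.2, 126.0, 218.8, 309.5, 211.7, 144.8, 99.1, 67.8, 46.4, 31.8, 0.0 cfs.
ΣQ_DR = 1297 cfs.
With Δt = 0.25 h = 900 s, V = ΣQ_DR · Δt = 1297 × 900 = 1.17 × 10^6 ft³.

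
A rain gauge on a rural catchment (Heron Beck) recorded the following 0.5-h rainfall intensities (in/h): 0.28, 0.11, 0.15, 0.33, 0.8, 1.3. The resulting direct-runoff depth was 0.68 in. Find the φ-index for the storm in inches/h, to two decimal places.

φ ≈ 0.37 in/h

Only the 2 blocks with intensity above φ contribute runoff: 0.8, 1.3 in/h.
Σ(I−φ)·Δt = d  ⇒  (0.8+1.3 − 2φ)·0.5 = 0.68
φ = (2.100 − 0.68/0.5) / 2 = 0.37 in/h.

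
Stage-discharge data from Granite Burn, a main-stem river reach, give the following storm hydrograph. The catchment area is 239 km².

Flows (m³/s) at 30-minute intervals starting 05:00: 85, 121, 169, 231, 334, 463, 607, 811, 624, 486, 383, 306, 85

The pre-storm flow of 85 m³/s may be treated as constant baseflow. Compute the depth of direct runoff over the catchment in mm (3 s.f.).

d ≈ 27.1 mm

Direct runoff: 0.0, 36.0, 84.0, 146.0, 249.0, 378.0, 522.0, 726.0, 539.0, 401.0, 298.0, 221.0, 0.0 m³/s; ΣQ_DR = 3600 m³/s.
V = ΣQ_DR · Δt = 3600 × 1800 s = 6.480 × 10^6 m³.
Over A = 239 km², depth = V / A = 27.1 mm.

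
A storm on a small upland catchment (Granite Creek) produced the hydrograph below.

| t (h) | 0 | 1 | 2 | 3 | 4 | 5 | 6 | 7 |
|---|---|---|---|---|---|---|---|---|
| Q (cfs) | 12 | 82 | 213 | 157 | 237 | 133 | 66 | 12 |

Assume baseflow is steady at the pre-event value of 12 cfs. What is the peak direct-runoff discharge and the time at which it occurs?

Subtracting baseflow gives direct-runoff ordinates: 0.0, 70.0, 201.0, 145.0, 225.0, 121.0, 54.0, 0.0 cfs.
The maximum is 225.0 cfs, occurring at the reading for t = 4 h.

Q_p = 225.0 cfs at t = 4 h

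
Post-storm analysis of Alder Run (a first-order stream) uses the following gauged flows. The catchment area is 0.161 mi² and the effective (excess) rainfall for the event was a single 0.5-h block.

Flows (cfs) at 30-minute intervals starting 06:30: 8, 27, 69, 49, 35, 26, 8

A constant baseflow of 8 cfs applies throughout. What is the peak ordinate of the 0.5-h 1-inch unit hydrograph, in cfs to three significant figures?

Direct runoff: 0.0, 19.0, 61.0, 41.0, 27.0, 18.0, 0.0 cfs; ΣQ_DR = 166.0 cfs, peak = 61.0 cfs.
Runoff depth d = ΣQ_DR·Δt / A = 166.0 × 1800 / (0.161 mi²) = 0.7989 in.
The 1-inch UH is the DRH scaled by (1 in)/d, so U_p = 61.0 × 1/0.7989 = 76.4 cfs.

U_p ≈ 76.4 cfs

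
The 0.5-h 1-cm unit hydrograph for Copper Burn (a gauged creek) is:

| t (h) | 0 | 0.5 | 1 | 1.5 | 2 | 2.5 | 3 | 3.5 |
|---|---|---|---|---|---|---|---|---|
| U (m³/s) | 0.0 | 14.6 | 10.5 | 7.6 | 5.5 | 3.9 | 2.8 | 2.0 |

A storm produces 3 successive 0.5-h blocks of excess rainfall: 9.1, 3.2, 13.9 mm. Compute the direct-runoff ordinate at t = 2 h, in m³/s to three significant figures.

By discrete convolution, Q_j = Σ (P_i / 10 mm) · U_{j−i}.
At t = 2 h (j=4): Q = (9.1/10)·5.5 + (3.2/10)·7.6 + (13.9/10)·10.5 = 22.0 m³/s.

Q ≈ 22.0 m³/s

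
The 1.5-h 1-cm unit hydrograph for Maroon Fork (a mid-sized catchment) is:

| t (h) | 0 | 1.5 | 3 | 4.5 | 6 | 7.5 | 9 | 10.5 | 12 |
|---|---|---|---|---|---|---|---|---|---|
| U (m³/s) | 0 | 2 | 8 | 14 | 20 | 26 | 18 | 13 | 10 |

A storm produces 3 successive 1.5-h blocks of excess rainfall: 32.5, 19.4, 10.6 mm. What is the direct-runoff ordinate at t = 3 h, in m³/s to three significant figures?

By discrete convolution, Q_j = Σ (P_i / 10 mm) · U_{j−i}.
At t = 3 h (j=2): Q = (32.5/10)·8 + (19.4/10)·2 + (10.6/10)·0 = 29.9 m³/s.

Q ≈ 29.9 m³/s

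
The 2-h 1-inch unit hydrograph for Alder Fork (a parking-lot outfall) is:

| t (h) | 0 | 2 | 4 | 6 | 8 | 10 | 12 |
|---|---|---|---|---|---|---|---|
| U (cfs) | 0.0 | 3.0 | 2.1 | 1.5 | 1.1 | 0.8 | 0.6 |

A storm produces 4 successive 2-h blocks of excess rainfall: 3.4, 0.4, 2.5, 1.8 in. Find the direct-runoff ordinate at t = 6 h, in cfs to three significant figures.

Q ≈ 13.4 cfs

By discrete convolution, Q_j = Σ (P_i / 1 in) · U_{j−i}.
At t = 6 h (j=3): Q = (3.4/1)·1.5 + (0.4/1)·2.1 + (2.5/1)·3.0 + (1.8/1)·0.0 = 13.4 cfs.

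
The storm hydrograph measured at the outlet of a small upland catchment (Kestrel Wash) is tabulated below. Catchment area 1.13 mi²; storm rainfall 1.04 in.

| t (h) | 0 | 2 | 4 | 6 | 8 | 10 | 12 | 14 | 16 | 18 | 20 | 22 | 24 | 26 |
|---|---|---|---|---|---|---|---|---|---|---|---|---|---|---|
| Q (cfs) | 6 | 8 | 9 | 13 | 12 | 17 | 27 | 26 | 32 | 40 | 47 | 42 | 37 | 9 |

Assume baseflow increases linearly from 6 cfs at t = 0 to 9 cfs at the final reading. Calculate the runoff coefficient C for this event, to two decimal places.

ΣQ_DR = 220.0 cfs; V = ΣQ_DR·Δt = 1.584 × 10^6 ft³.
Runoff depth d = V / A = 0.6034 in.
C = d / P = 0.6034 / 1.04 = 0.58.

C ≈ 0.58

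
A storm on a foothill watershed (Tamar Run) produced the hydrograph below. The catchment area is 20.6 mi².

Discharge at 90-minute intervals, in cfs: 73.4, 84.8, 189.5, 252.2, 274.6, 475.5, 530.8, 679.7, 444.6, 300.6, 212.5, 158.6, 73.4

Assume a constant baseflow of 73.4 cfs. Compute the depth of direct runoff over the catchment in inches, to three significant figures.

Direct runoff: 0.0, 11.4, 116.1, 178.8, 201.2, 402.1, 457.4, 606.3, 371.2, 227.2, 139.1, 85.2, 0.0 cfs; ΣQ_DR = 2796 cfs.
V = ΣQ_DR · Δt = 2796 × 5400 s = 1.510 × 10^7 ft³.
Over A = 20.6 mi², depth = V / A = 0.315 in.

d ≈ 0.315 in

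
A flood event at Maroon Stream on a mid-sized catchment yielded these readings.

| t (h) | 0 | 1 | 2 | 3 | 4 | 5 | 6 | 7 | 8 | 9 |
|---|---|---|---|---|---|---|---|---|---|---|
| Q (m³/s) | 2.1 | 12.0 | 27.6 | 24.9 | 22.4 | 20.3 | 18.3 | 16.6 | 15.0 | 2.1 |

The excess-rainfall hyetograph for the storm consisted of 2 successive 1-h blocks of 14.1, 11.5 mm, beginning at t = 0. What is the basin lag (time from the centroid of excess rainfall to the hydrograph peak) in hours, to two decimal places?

Centroid of excess rainfall: t_c = Σ P_i·t̄_i / ΣP_i = 0.9492 h (block centres at 0.5, 1.5 h).
Hydrograph peak occurs at t = 2 h, so basin lag t_L = 2 − 0.9492 = 1.05 h.

t_L ≈ 1.05 h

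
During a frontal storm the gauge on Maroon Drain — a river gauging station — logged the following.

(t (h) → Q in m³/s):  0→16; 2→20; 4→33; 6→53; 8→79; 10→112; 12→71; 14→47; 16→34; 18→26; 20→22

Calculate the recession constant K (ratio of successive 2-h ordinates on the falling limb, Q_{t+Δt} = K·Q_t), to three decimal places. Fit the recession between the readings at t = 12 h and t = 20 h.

Using the recession-limb readings at t = 12 h and t = 20 h: Q falls from 71 to 22 m³/s over 4 intervals.
K = (Q₂/Q₁)^(1/4) = (22/71)^(1/4) = 0.746.

K ≈ 0.746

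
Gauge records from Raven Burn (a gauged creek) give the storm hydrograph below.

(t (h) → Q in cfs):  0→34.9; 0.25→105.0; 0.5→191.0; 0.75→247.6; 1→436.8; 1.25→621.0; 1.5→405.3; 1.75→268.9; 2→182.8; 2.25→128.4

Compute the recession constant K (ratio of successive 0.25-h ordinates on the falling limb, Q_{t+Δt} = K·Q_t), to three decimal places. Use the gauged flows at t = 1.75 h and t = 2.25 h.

Using the recession-limb readings at t = 1.75 h and t = 2.25 h: Q falls from 268.9 to 128.4 cfs over 2 intervals.
K = (Q₂/Q₁)^(1/2) = (128.4/268.9)^(1/2) = 0.691.

K ≈ 0.691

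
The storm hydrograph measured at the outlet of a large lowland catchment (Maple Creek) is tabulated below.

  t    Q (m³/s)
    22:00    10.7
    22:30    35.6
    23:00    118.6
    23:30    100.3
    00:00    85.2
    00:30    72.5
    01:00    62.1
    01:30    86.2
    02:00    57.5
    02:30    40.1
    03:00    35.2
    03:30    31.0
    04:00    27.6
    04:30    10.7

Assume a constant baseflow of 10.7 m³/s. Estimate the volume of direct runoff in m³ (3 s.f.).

V ≈ 1.12 × 10^6 m³

Direct-runoff ordinates (Q − Q_b): 0.0, 24.9, 107.9, 89.6, 74.5, 61.8, 51.4, 75.5, 46.8, 29.4, 24.5, 20.3, 16.9, 0.0 m³/s.
ΣQ_DR = 623.5 m³/s.
With Δt = 0.5 h = 1800 s, V = ΣQ_DR · Δt = 623.5 × 1800 = 1.12 × 10^6 m³.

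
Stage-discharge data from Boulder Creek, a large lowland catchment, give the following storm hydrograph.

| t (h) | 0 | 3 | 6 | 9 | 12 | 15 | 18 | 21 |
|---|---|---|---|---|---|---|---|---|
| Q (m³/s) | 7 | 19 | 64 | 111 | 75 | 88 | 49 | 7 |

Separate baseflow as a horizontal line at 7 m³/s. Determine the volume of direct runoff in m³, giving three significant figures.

V ≈ 3.93 × 10^6 m³

Direct-runoff ordinates (Q − Q_b): 0.0, 12.0, 57.0, 104.0, 68.0, 81.0, 42.0, 0.0 m³/s.
ΣQ_DR = 364.0 m³/s.
With Δt = 3 h = 10800 s, V = ΣQ_DR · Δt = 364.0 × 10800 = 3.93 × 10^6 m³.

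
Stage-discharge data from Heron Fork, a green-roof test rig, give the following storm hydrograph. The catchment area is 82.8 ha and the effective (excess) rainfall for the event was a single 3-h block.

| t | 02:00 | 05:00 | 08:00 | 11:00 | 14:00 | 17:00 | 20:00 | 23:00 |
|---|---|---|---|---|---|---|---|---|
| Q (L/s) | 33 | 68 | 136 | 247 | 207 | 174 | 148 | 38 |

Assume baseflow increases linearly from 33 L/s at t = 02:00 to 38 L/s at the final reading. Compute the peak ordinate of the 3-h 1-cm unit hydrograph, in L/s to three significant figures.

U_p ≈ 212 L/s

Direct runoff: 0.00, 34.29, 101.57, 211.86, 171.14, 137.43, 110.71, 0.00 L/s; ΣQ_DR = 767.0 L/s, peak = 211.86 L/s.
Runoff depth d = ΣQ_DR·Δt / A = 767.0 × 10800 / (82.8 ha) = 10.00 mm.
The 1-cm UH is the DRH scaled by (10 mm)/d, so U_p = 211.86 × 10/10.00 = 212 L/s.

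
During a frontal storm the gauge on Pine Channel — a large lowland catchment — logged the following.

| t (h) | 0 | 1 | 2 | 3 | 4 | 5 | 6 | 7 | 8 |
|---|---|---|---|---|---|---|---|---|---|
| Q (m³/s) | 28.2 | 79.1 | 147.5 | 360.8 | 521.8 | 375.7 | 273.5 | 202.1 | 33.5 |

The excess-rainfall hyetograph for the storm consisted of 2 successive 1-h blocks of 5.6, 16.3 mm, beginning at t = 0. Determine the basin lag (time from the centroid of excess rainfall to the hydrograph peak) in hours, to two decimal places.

t_L ≈ 2.76 h

Centroid of excess rainfall: t_c = Σ P_i·t̄_i / ΣP_i = 1.2443 h (block centres at 0.5, 1.5 h).
Hydrograph peak occurs at t = 4 h, so basin lag t_L = 4 − 1.2443 = 2.76 h.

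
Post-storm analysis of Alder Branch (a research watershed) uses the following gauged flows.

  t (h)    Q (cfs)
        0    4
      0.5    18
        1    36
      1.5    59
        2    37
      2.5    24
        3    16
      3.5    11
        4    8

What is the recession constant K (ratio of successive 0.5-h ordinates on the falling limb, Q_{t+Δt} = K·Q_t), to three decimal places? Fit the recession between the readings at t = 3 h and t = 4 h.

K ≈ 0.707

Using the recession-limb readings at t = 3 h and t = 4 h: Q falls from 16 to 8 cfs over 2 intervals.
K = (Q₂/Q₁)^(1/2) = (8/16)^(1/2) = 0.707.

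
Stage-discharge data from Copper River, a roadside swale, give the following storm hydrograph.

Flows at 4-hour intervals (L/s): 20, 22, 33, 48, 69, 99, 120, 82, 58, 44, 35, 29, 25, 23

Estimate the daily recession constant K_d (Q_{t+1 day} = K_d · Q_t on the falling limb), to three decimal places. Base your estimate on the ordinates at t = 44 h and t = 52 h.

K_d ≈ 0.499

Between t = 44 h and t = 52 h the flow falls from 29 to 23 L/s over 2×4 h = 8 h.
Per-interval ratio K = (23/29)^(1/2) = 0.8906; K_d = K^(24/4) = 0.499.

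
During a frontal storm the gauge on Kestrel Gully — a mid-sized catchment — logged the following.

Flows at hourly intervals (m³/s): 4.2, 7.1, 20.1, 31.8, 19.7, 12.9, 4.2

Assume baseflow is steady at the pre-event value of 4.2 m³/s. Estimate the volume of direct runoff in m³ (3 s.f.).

V ≈ 2.54 × 10^5 m³

Direct-runoff ordinates (Q − Q_b): 0.0, 2.9, 15.9, 27.6, 15.5, 8.7, 0.0 m³/s.
ΣQ_DR = 70.60 m³/s.
With Δt = 1 h = 3600 s, V = ΣQ_DR · Δt = 70.60 × 3600 = 2.54 × 10^5 m³.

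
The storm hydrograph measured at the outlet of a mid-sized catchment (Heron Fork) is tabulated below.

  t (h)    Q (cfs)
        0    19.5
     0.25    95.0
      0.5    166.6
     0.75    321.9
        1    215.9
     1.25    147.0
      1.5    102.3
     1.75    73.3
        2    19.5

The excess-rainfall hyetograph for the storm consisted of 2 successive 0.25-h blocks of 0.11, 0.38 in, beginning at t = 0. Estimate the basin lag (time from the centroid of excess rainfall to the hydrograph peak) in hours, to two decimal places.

t_L ≈ 0.43 h

Centroid of excess rainfall: t_c = Σ P_i·t̄_i / ΣP_i = 0.3189 h (block centres at 0.125, 0.375 h).
Hydrograph peak occurs at t = 0.75 h, so basin lag t_L = 0.75 − 0.3189 = 0.43 h.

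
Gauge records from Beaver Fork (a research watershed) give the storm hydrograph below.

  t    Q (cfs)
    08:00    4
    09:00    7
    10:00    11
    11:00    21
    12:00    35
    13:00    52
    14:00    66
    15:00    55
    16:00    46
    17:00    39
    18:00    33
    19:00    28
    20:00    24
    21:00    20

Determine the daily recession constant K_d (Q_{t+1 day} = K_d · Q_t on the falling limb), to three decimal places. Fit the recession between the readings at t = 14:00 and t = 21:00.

Between t = 14:00 and t = 21:00 the flow falls from 66 to 20 cfs over 7×1 h = 7 h.
Per-interval ratio K = (20/66)^(1/7) = 0.8432; K_d = K^(24/1) = 0.017.

K_d ≈ 0.017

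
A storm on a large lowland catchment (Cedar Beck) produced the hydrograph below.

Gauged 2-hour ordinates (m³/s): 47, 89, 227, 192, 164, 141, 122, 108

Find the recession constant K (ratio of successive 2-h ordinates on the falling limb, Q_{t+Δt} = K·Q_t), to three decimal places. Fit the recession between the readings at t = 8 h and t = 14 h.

Using the recession-limb readings at t = 8 h and t = 14 h: Q falls from 164 to 108 m³/s over 3 intervals.
K = (Q₂/Q₁)^(1/3) = (108/164)^(1/3) = 0.870.

K ≈ 0.870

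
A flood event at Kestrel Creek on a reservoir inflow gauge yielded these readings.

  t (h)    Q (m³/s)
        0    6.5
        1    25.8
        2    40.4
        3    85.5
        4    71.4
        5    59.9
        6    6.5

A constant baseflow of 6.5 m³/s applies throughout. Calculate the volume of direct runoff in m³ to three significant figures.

V ≈ 9.02 × 10^5 m³

Direct-runoff ordinates (Q − Q_b): 0.0, 19.3, 33.9, 79.0, 64.9, 53.4, 0.0 m³/s.
ΣQ_DR = 250.5 m³/s.
With Δt = 1 h = 3600 s, V = ΣQ_DR · Δt = 250.5 × 3600 = 9.02 × 10^5 m³.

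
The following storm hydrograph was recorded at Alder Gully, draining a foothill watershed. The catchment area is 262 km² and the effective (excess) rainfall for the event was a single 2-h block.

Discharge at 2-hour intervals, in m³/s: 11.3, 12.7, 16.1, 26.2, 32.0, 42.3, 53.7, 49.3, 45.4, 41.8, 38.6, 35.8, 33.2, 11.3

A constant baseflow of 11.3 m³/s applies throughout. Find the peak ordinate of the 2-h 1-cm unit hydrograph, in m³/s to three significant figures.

U_p ≈ 52.9 m³/s

Direct runoff: 0.0, 1.4, 4.8, 14.9, 20.7, 31.0, 42.4, 38.0, 34.1, 30.5, 27.3, 24.5, 21.9, 0.0 m³/s; ΣQ_DR = 291.5 m³/s, peak = 42.4 m³/s.
Runoff depth d = ΣQ_DR·Δt / A = 291.5 × 7200 / (262 km²) = 8.011 mm.
The 1-cm UH is the DRH scaled by (10 mm)/d, so U_p = 42.4 × 10/8.011 = 52.9 m³/s.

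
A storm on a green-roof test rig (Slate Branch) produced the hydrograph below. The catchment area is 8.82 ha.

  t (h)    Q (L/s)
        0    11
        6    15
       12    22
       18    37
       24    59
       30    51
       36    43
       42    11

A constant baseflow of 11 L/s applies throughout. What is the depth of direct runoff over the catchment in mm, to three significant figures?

d ≈ 39.4 mm

Direct runoff: 0.0, 4.0, 11.0, 26.0, 48.0, 40.0, 32.0, 0.0 L/s; ΣQ_DR = 161.0 L/s.
V = ΣQ_DR · Δt = 161.0 × 21600 s = 3.478 × 10^6 L.
Over A = 8.82 ha, depth = V / A = 39.4 mm.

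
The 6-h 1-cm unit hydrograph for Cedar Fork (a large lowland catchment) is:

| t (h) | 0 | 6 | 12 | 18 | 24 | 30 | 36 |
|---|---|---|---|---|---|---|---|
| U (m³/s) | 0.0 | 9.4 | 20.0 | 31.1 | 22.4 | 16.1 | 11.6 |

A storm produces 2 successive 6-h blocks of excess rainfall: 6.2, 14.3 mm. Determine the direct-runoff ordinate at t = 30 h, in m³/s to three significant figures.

Q ≈ 42.0 m³/s

By discrete convolution, Q_j = Σ (P_i / 10 mm) · U_{j−i}.
At t = 30 h (j=5): Q = (6.2/10)·16.1 + (14.3/10)·22.4 = 42.0 m³/s.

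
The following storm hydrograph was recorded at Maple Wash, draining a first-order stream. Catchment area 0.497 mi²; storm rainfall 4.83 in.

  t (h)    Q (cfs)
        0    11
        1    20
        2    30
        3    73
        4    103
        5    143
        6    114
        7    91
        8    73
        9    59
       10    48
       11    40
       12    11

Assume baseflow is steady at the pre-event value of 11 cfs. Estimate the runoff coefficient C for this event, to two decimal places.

C ≈ 0.43

ΣQ_DR = 673.0 cfs; V = ΣQ_DR·Δt = 2.423 × 10^6 ft³.
Runoff depth d = V / A = 2.098 in.
C = d / P = 2.098 / 4.83 = 0.43.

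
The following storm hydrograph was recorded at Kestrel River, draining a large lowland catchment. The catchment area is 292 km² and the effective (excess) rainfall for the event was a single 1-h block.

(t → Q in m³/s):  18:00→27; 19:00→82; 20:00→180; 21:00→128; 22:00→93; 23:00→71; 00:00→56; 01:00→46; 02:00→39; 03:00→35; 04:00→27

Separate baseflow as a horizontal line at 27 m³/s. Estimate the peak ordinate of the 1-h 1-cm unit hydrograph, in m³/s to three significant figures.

U_p ≈ 255 m³/s

Direct runoff: 0.0, 55.0, 153.0, 101.0, 66.0, 44.0, 29.0, 19.0, 12.0, 8.0, 0.0 m³/s; ΣQ_DR = 487.0 m³/s, peak = 153.0 m³/s.
Runoff depth d = ΣQ_DR·Δt / A = 487.0 × 3600 / (292 km²) = 6.004 mm.
The 1-cm UH is the DRH scaled by (10 mm)/d, so U_p = 153.0 × 10/6.004 = 255 m³/s.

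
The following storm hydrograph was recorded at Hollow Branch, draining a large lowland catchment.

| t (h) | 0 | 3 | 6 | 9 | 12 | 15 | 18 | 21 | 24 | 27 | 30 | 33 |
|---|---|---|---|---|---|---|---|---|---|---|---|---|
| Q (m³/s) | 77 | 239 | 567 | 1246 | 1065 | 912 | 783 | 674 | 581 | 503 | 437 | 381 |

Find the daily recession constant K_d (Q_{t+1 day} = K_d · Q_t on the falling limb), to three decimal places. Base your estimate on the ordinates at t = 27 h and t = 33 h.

Between t = 27 h and t = 33 h the flow falls from 503 to 381 m³/s over 2×3 h = 6 h.
Per-interval ratio K = (381/503)^(1/2) = 0.8703; K_d = K^(24/3) = 0.329.

K_d ≈ 0.329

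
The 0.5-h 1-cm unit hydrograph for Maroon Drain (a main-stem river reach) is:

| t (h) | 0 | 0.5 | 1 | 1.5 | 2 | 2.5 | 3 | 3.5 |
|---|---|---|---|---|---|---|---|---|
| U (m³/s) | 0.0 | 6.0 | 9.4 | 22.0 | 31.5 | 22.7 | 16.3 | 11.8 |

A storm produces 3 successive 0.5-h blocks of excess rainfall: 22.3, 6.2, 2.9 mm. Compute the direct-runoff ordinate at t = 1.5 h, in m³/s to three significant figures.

Q ≈ 56.6 m³/s

By discrete convolution, Q_j = Σ (P_i / 10 mm) · U_{j−i}.
At t = 1.5 h (j=3): Q = (22.3/10)·22.0 + (6.2/10)·9.4 + (2.9/10)·6.0 = 56.6 m³/s.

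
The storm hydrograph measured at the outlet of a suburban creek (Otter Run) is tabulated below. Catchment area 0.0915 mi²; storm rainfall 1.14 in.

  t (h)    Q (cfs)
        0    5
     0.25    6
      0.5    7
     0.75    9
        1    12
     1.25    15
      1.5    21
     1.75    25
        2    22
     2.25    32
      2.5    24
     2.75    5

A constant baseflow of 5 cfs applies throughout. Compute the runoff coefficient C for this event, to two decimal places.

ΣQ_DR = 123.0 cfs; V = ΣQ_DR·Δt = 1.107 × 10^5 ft³.
Runoff depth d = V / A = 0.5208 in.
C = d / P = 0.5208 / 1.14 = 0.46.

C ≈ 0.46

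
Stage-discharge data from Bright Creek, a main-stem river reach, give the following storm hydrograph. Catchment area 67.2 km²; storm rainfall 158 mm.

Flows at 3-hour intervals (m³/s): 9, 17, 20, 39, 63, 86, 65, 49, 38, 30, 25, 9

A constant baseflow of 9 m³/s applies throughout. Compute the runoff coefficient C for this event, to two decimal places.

ΣQ_DR = 342.0 m³/s; V = ΣQ_DR·Δt = 3.694 × 10^6 m³.
Runoff depth d = V / A = 54.96 mm.
C = d / P = 54.96 / 158 = 0.35.

C ≈ 0.35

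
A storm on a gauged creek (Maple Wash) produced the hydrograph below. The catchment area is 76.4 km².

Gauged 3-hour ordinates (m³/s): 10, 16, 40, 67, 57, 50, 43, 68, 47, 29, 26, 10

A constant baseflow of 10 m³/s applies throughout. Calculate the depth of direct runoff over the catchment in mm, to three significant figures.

Direct runoff: 0.0, 6.0, 30.0, 57.0, 47.0, 40.0, 33.0, 58.0, 37.0, 19.0, 16.0, 0.0 m³/s; ΣQ_DR = 343.0 m³/s.
V = ΣQ_DR · Δt = 343.0 × 10800 s = 3.704 × 10^6 m³.
Over A = 76.4 km², depth = V / A = 48.5 mm.

d ≈ 48.5 mm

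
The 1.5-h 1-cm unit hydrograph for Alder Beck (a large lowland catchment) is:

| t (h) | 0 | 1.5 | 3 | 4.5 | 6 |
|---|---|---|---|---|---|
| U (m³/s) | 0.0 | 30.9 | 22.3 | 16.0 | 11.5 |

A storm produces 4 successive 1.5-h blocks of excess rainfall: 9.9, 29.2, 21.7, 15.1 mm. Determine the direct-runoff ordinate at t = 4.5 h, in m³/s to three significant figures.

Q ≈ 148 m³/s

By discrete convolution, Q_j = Σ (P_i / 10 mm) · U_{j−i}.
At t = 4.5 h (j=3): Q = (9.9/10)·16.0 + (29.2/10)·22.3 + (21.7/10)·30.9 + (15.1/10)·0.0 = 148 m³/s.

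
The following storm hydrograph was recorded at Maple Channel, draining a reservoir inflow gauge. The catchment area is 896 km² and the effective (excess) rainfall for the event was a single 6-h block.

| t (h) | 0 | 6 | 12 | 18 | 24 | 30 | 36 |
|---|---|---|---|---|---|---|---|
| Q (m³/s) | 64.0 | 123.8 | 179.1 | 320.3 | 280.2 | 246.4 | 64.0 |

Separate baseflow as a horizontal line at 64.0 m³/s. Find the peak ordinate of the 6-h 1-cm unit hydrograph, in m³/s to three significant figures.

Direct runoff: 0.0, 59.8, 115.1, 256.3, 216.2, 182.4, 0.0 m³/s; ΣQ_DR = 829.8 m³/s, peak = 256.3 m³/s.
Runoff depth d = ΣQ_DR·Δt / A = 829.8 × 21600 / (896 km²) = 20.00 mm.
The 1-cm UH is the DRH scaled by (10 mm)/d, so U_p = 256.3 × 10/20.00 = 128 m³/s.

U_p ≈ 128 m³/s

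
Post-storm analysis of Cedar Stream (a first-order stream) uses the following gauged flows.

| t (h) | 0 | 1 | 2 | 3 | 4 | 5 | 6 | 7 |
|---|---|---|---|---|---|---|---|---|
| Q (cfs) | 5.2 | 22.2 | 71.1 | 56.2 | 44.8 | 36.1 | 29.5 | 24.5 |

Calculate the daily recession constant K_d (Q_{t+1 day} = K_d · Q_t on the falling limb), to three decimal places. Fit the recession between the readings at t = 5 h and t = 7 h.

Between t = 5 h and t = 7 h the flow falls from 36.1 to 24.5 cfs over 2×1 h = 2 h.
Per-interval ratio K = (24.5/36.1)^(1/2) = 0.8238; K_d = K^(24/1) = 0.010.

K_d ≈ 0.010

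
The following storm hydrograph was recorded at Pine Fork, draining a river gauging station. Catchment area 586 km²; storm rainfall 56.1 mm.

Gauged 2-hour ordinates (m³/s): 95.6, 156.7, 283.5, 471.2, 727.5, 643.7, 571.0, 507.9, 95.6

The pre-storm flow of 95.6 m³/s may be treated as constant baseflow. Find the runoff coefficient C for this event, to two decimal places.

C ≈ 0.59

ΣQ_DR = 2692 m³/s; V = ΣQ_DR·Δt = 1.938 × 10^7 m³.
Runoff depth d = V / A = 33.08 mm.
C = d / P = 33.08 / 56.1 = 0.59.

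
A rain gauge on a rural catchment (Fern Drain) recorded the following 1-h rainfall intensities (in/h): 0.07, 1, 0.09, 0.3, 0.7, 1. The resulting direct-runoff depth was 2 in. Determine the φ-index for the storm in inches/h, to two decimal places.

Only the 4 blocks with intensity above φ contribute runoff: 1, 0.3, 0.7, 1 in/h.
Σ(I−φ)·Δt = d  ⇒  (1+0.3+0.7+1 − 4φ)·1 = 2
φ = (3.000 − 2/1) / 4 = 0.25 in/h.

φ ≈ 0.25 in/h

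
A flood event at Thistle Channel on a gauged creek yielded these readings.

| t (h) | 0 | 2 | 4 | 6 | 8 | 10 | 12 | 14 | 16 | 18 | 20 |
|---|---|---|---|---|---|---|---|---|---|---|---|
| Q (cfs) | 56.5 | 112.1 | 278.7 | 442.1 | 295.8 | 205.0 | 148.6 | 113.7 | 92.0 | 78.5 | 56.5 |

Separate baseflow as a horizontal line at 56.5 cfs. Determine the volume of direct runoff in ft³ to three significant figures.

Direct-runoff ordinates (Q − Q_b): 0.0, 55.6, 222.2, 385.6, 239.3, 148.5, 92.1, 57.2, 35.5, 22.0, 0.0 cfs.
ΣQ_DR = 1258 cfs.
With Δt = 2 h = 7200 s, V = ΣQ_DR · Δt = 1258 × 7200 = 9.06 × 10^6 ft³.

V ≈ 9.06 × 10^6 ft³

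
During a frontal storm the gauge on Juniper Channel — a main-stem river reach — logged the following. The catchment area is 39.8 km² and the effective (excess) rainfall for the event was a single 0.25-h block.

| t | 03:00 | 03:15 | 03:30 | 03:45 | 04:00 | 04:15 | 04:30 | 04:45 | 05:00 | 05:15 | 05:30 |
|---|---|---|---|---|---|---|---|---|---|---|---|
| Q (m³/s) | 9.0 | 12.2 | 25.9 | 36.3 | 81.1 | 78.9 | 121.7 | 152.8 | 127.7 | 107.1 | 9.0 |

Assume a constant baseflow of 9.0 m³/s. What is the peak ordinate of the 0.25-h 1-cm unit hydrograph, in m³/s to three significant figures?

U_p ≈ 96.0 m³/s

Direct runoff: 0.0, 3.2, 16.9, 27.3, 72.1, 69.9, 112.7, 143.8, 118.7, 98.1, 0.0 m³/s; ΣQ_DR = 662.7 m³/s, peak = 143.8 m³/s.
Runoff depth d = ΣQ_DR·Δt / A = 662.7 × 900 / (39.8 km²) = 14.99 mm.
The 1-cm UH is the DRH scaled by (10 mm)/d, so U_p = 143.8 × 10/14.99 = 96.0 m³/s.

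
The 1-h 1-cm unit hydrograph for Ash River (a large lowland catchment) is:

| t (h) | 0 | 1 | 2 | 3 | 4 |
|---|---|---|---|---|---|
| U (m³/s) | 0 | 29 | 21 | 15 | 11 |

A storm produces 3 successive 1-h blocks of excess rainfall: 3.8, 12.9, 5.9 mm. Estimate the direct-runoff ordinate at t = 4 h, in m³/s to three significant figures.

Q ≈ 35.9 m³/s

By discrete convolution, Q_j = Σ (P_i / 10 mm) · U_{j−i}.
At t = 4 h (j=4): Q = (3.8/10)·11 + (12.9/10)·15 + (5.9/10)·21 = 35.9 m³/s.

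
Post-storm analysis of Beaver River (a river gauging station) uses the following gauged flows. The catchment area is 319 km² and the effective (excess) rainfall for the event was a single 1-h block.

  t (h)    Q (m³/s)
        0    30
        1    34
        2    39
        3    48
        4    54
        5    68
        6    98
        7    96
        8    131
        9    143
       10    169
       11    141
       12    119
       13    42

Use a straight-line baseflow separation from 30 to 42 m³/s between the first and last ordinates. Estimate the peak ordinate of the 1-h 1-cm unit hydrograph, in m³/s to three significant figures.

U_p ≈ 162 m³/s

Direct runoff: 0.00, 3.08, 7.15, 15.23, 20.31, 33.38, 62.46, 59.54, 93.62, 104.69, 129.77, 100.85, 77.92, 0.00 m³/s; ΣQ_DR = 708.0 m³/s, peak = 129.77 m³/s.
Runoff depth d = ΣQ_DR·Δt / A = 708.0 × 3600 / (319 km²) = 7.990 mm.
The 1-cm UH is the DRH scaled by (10 mm)/d, so U_p = 129.77 × 10/7.990 = 162 m³/s.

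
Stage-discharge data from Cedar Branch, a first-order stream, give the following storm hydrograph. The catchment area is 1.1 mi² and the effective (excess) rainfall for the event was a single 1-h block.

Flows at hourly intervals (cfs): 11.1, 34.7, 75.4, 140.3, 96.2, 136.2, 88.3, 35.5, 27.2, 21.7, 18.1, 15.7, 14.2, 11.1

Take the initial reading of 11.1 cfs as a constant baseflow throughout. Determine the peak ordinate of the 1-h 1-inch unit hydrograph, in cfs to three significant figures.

Direct runoff: 0.0, 23.6, 64.3, 129.2, 85.1, 125.1, 77.2, 24.4, 16.1, 10.6, 7.0, 4.6, 3.1, 0.0 cfs; ΣQ_DR = 570.3 cfs, peak = 129.2 cfs.
Runoff depth d = ΣQ_DR·Δt / A = 570.3 × 3600 / (1.1 mi²) = 0.8034 in.
The 1-inch UH is the DRH scaled by (1 in)/d, so U_p = 129.2 × 1/0.8034 = 161 cfs.

U_p ≈ 161 cfs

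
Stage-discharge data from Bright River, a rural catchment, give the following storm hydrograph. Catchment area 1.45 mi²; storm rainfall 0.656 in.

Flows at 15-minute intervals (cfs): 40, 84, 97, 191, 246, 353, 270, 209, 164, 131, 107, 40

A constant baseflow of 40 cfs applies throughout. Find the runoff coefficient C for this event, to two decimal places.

ΣQ_DR = 1452 cfs; V = ΣQ_DR·Δt = 1.307 × 10^6 ft³.
Runoff depth d = V / A = 0.3879 in.
C = d / P = 0.3879 / 0.656 = 0.59.

C ≈ 0.59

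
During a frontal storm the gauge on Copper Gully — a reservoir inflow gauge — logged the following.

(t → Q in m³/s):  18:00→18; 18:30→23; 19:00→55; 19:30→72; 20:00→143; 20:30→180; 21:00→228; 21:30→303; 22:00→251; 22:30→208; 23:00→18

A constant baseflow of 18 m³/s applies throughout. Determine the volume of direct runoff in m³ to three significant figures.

Direct-runoff ordinates (Q − Q_b): 0.0, 5.0, 37.0, 54.0, 125.0, 162.0, 210.0, 285.0, 233.0, 190.0, 0.0 m³/s.
ΣQ_DR = 1301 m³/s.
With Δt = 0.5 h = 1800 s, V = ΣQ_DR · Δt = 1301 × 1800 = 2.34 × 10^6 m³.

V ≈ 2.34 × 10^6 m³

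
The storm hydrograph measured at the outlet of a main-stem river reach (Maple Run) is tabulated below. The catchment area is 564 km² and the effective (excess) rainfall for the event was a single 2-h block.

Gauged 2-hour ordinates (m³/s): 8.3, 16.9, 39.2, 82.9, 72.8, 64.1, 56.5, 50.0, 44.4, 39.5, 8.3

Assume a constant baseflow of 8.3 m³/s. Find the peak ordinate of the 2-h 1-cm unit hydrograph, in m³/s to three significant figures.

Direct runoff: 0.0, 8.6, 30.9, 74.6, 64.5, 55.8, 48.2, 41.7, 36.1, 31.2, 0.0 m³/s; ΣQ_DR = 391.6 m³/s, peak = 74.6 m³/s.
Runoff depth d = ΣQ_DR·Δt / A = 391.6 × 7200 / (564 km²) = 4.999 mm.
The 1-cm UH is the DRH scaled by (10 mm)/d, so U_p = 74.6 × 10/4.999 = 149 m³/s.

U_p ≈ 149 m³/s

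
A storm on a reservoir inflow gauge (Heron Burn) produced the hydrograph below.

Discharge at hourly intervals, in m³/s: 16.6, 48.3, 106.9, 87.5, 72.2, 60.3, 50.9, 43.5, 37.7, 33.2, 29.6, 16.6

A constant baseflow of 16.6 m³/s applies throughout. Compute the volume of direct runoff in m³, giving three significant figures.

Direct-runoff ordinates (Q − Q_b): 0.0, 31.7, 90.3, 70.9, 55.6, 43.7, 34.3, 26.9, 21.1, 16.6, 13.0, 0.0 m³/s.
ΣQ_DR = 404.1 m³/s.
With Δt = 1 h = 3600 s, V = ΣQ_DR · Δt = 404.1 × 3600 = 1.45 × 10^6 m³.

V ≈ 1.45 × 10^6 m³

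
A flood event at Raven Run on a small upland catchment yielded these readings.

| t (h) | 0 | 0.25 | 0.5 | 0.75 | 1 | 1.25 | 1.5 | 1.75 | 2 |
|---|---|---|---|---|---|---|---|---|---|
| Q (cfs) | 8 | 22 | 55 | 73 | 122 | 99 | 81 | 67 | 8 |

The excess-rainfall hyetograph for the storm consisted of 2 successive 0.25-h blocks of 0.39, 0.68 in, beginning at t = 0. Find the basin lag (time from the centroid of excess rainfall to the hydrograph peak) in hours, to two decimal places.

t_L ≈ 0.72 h

Centroid of excess rainfall: t_c = Σ P_i·t̄_i / ΣP_i = 0.2839 h (block centres at 0.125, 0.375 h).
Hydrograph peak occurs at t = 1 h, so basin lag t_L = 1 − 0.2839 = 0.72 h.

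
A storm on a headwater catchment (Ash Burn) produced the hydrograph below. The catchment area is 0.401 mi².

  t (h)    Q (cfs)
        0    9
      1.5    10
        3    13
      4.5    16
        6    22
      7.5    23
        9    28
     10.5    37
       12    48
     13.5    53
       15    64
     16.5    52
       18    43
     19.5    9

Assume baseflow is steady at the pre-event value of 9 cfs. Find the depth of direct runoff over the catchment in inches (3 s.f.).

Direct runoff: 0.0, 1.0, 4.0, 7.0, 13.0, 14.0, 19.0, 28.0, 39.0, 44.0, 55.0, 43.0, 34.0, 0.0 cfs; ΣQ_DR = 301.0 cfs.
V = ΣQ_DR · Δt = 301.0 × 5400 s = 1.625 × 10^6 ft³.
Over A = 0.401 mi², depth = V / A = 1.74 in.

d ≈ 1.74 in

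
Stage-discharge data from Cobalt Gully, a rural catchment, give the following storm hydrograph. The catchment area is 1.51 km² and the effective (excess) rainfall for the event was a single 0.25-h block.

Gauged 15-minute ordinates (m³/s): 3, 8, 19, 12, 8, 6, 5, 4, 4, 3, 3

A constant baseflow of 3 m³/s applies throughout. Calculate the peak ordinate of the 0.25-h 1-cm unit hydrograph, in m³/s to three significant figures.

U_p ≈ 6.39 m³/s

Direct runoff: 0.0, 5.0, 16.0, 9.0, 5.0, 3.0, 2.0, 1.0, 1.0, 0.0, 0.0 m³/s; ΣQ_DR = 42.00 m³/s, peak = 16.0 m³/s.
Runoff depth d = ΣQ_DR·Δt / A = 42.00 × 900 / (1.51 km²) = 25.03 mm.
The 1-cm UH is the DRH scaled by (10 mm)/d, so U_p = 16.0 × 10/25.03 = 6.39 m³/s.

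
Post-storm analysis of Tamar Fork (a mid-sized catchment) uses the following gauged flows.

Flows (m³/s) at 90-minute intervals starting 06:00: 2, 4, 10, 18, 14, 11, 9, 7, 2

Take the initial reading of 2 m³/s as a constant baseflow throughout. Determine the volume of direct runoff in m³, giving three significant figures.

Direct-runoff ordinates (Q − Q_b): 0.0, 2.0, 8.0, 16.0, 12.0, 9.0, 7.0, 5.0, 0.0 m³/s.
ΣQ_DR = 59.00 m³/s.
With Δt = 1.5 h = 5400 s, V = ΣQ_DR · Δt = 59.00 × 5400 = 3.19 × 10^5 m³.

V ≈ 3.19 × 10^5 m³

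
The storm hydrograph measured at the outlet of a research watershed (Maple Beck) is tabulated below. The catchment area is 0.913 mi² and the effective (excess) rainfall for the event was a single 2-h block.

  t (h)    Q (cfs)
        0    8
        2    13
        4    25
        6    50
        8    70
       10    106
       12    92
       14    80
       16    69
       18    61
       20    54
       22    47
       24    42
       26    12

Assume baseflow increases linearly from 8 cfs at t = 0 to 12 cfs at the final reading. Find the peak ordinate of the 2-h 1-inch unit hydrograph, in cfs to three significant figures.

Direct runoff: 0.00, 4.69, 16.38, 41.08, 60.77, 96.46, 82.15, 69.85, 58.54, 50.23, 42.92, 35.62, 30.31, 0.00 cfs; ΣQ_DR = 589.0 cfs, peak = 96.46 cfs.
Runoff depth d = ΣQ_DR·Δt / A = 589.0 × 7200 / (0.913 mi²) = 1.999 in.
The 1-inch UH is the DRH scaled by (1 in)/d, so U_p = 96.46 × 1/1.999 = 48.2 cfs.

U_p ≈ 48.2 cfs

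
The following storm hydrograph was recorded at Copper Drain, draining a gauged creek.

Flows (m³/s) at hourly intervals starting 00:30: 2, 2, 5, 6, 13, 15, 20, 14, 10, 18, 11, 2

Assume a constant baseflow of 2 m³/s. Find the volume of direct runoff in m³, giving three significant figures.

Direct-runoff ordinates (Q − Q_b): 0.0, 0.0, 3.0, 4.0, 11.0, 13.0, 18.0, 12.0, 8.0, 16.0, 9.0, 0.0 m³/s.
ΣQ_DR = 94.00 m³/s.
With Δt = 1 h = 3600 s, V = ΣQ_DR · Δt = 94.00 × 3600 = 3.38 × 10^5 m³.

V ≈ 3.38 × 10^5 m³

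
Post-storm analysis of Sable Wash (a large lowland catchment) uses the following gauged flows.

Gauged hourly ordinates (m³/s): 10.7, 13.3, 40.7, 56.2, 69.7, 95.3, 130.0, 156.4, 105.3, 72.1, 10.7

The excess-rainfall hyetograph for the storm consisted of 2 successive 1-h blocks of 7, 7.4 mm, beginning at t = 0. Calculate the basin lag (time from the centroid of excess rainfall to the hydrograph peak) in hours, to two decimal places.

t_L ≈ 5.99 h

Centroid of excess rainfall: t_c = Σ P_i·t̄_i / ΣP_i = 1.0139 h (block centres at 0.5, 1.5 h).
Hydrograph peak occurs at t = 7 h, so basin lag t_L = 7 − 1.0139 = 5.99 h.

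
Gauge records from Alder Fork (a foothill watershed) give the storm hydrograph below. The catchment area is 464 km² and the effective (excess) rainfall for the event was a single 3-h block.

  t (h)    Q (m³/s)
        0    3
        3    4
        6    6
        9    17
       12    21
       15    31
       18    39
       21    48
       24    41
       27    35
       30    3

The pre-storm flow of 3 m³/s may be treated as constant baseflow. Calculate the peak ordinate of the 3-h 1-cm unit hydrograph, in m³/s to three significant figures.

U_p ≈ 89.9 m³/s

Direct runoff: 0.0, 1.0, 3.0, 14.0, 18.0, 28.0, 36.0, 45.0, 38.0, 32.0, 0.0 m³/s; ΣQ_DR = 215.0 m³/s, peak = 45.0 m³/s.
Runoff depth d = ΣQ_DR·Δt / A = 215.0 × 10800 / (464 km²) = 5.004 mm.
The 1-cm UH is the DRH scaled by (10 mm)/d, so U_p = 45.0 × 10/5.004 = 89.9 m³/s.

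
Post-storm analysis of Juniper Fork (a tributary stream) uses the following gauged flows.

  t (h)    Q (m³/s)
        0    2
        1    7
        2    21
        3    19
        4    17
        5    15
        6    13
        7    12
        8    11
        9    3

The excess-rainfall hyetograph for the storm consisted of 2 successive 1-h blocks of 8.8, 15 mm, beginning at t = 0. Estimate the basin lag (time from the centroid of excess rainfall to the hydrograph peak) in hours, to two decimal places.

t_L ≈ 0.87 h

Centroid of excess rainfall: t_c = Σ P_i·t̄_i / ΣP_i = 1.1303 h (block centres at 0.5, 1.5 h).
Hydrograph peak occurs at t = 2 h, so basin lag t_L = 2 − 1.1303 = 0.87 h.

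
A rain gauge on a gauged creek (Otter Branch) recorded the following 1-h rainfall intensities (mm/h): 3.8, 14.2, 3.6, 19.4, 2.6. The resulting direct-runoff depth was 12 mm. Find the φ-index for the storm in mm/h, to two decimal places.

φ ≈ 10.80 mm/h

Only the 2 blocks with intensity above φ contribute runoff: 14.2, 19.4 mm/h.
Σ(I−φ)·Δt = d  ⇒  (14.2+19.4 − 2φ)·1 = 12
φ = (33.60 − 12/1) / 2 = 10.80 mm/h.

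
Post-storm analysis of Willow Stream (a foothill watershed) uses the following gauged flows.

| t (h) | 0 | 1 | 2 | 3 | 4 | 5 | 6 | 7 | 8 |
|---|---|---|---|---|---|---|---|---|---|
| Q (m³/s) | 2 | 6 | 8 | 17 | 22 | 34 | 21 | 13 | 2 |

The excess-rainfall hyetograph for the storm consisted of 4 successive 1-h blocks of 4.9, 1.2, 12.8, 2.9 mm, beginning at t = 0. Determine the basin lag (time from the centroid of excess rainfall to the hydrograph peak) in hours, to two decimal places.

t_L ≈ 2.87 h

Centroid of excess rainfall: t_c = Σ P_i·t̄_i / ΣP_i = 2.1284 h (block centres at 0.5, 1.5, 2.5, 3.5 h).
Hydrograph peak occurs at t = 5 h, so basin lag t_L = 5 − 2.1284 = 2.87 h.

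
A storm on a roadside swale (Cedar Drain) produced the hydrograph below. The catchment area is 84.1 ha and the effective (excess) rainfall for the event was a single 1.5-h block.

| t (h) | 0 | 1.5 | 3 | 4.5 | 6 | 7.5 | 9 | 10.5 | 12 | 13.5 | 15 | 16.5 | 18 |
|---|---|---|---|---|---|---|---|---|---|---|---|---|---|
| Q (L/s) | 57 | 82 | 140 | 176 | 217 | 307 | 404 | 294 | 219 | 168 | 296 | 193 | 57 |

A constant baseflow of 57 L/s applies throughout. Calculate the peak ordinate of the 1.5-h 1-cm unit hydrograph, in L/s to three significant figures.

Direct runoff: 0.0, 25.0, 83.0, 119.0, 160.0, 250.0, 347.0, 237.0, 162.0, 111.0, 239.0, 136.0, 0.0 L/s; ΣQ_DR = 1869 L/s, peak = 347.0 L/s.
Runoff depth d = ΣQ_DR·Δt / A = 1869 × 5400 / (84.1 ha) = 12.00 mm.
The 1-cm UH is the DRH scaled by (10 mm)/d, so U_p = 347.0 × 10/12.00 = 289 L/s.

U_p ≈ 289 L/s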